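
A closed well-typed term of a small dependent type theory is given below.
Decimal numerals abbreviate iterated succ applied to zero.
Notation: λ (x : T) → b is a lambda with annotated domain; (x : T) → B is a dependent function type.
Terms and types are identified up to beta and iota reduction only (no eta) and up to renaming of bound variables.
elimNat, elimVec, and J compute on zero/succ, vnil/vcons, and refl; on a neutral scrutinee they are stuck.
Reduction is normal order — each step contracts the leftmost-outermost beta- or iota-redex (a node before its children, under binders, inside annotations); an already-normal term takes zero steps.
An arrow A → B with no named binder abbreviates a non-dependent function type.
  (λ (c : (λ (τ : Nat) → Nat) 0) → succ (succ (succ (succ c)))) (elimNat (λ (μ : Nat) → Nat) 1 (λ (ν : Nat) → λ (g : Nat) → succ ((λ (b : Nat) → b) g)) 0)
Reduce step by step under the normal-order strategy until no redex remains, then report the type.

normal-order reduction:
  (λ (c : (λ (τ : Nat) → Nat) 0) → succ (succ (succ (succ c)))) (elimNat (λ (μ : Nat) → Nat) 1 (λ (ν : Nat) → λ (g : Nat) → succ ((λ (b : Nat) → b) g)) 0)
  ~> succ (succ (succ (succ (elimNat (λ (c : Nat) → Nat) 1 (λ (τ : Nat) → λ (μ : Nat) → succ ((λ (ν : Nat) → ν) μ)) 0))))
  ~> 5
type:
  Nat


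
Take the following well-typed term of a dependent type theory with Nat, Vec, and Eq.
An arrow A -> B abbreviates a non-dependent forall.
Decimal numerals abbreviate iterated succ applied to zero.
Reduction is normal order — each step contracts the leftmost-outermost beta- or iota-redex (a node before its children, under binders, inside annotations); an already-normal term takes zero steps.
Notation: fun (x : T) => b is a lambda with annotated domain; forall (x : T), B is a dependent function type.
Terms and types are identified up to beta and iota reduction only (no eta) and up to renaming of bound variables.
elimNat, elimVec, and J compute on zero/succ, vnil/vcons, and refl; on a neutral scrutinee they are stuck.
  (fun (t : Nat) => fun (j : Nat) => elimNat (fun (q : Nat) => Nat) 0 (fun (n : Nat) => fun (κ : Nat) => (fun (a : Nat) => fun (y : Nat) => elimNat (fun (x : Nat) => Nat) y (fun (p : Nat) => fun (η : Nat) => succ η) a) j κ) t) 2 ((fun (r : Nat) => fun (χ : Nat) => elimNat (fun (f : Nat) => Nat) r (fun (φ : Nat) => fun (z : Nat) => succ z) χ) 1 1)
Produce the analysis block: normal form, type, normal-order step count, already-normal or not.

reduced normal form:
  4
inferred type:
  Nat
reduction steps (normal order): 39
term was already normal: no
first redex: a beta-redex


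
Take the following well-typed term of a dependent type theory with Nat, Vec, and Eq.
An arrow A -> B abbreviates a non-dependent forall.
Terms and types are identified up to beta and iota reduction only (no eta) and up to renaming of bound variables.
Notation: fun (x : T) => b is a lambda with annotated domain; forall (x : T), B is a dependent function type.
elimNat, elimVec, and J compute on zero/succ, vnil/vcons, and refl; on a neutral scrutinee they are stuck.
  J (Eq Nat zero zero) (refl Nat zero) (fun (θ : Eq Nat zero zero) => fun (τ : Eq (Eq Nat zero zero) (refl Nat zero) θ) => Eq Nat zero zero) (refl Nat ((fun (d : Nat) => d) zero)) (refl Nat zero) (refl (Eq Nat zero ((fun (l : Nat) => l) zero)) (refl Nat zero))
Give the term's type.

the term's type:
  Eq Nat zero zero


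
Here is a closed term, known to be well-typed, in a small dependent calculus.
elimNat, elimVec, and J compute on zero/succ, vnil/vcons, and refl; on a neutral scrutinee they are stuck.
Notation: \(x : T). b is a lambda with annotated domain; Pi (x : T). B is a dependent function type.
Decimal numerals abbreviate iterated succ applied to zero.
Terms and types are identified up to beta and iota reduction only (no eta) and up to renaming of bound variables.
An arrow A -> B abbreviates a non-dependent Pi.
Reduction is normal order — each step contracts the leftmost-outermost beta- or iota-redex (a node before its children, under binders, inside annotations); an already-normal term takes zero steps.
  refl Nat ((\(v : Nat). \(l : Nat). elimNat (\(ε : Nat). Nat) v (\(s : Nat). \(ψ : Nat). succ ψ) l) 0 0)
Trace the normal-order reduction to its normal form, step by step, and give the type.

reduction (normal order):
  refl Nat ((\(v : Nat). \(l : Nat). elimNat (\(ε : Nat). Nat) v (\(s : Nat). \(ψ : Nat). succ ψ) l) 0 0)
  ~> refl Nat ((\(v : Nat). elimNat (\(l : Nat). Nat) 0 (\(ε : Nat). \(s : Nat). succ s) v) 0)
  ~> refl Nat (elimNat (\(v : Nat). Nat) 0 (\(l : Nat). \(ε : Nat). succ ε) 0)
  ~> refl Nat 0
inferred type:
  Eq Nat 0 0


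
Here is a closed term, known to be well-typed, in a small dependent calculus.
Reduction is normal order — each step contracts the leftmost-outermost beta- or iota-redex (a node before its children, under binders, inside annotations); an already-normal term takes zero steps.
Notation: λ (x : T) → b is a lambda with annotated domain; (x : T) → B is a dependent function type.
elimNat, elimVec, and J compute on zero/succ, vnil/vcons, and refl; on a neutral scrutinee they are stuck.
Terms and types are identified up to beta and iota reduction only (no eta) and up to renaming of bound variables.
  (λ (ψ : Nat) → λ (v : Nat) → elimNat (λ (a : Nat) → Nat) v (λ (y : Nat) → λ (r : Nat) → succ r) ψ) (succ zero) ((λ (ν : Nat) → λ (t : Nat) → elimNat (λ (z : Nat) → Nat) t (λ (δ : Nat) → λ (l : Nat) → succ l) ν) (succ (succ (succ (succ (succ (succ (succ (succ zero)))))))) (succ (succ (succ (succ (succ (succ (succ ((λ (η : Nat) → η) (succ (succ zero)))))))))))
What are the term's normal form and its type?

resulting normal form:
  succ (succ (succ (succ (succ (succ (succ (succ (succ (succ (succ (succ (succ (succ (succ (succ (succ (succ zero)))))))))))))))))
the term's type:
  Nat
observation: the term reaches its normal form after 34 normal-order steps.


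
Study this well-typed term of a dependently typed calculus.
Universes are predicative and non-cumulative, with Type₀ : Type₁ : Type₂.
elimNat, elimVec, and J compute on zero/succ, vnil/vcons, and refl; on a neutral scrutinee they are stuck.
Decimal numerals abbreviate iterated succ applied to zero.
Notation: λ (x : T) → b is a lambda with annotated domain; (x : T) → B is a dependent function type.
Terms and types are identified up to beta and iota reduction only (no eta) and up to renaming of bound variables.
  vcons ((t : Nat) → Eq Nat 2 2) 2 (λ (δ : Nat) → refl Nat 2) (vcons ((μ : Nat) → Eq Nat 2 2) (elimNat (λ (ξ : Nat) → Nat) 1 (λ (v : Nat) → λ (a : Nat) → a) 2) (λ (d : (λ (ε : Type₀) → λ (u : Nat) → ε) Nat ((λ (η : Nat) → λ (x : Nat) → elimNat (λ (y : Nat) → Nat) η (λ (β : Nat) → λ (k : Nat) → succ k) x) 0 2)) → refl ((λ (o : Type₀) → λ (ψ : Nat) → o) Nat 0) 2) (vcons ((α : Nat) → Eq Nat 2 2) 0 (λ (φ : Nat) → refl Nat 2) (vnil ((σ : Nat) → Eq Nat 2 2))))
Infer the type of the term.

inferred type:
  Vec ((t : Nat) → Eq Nat 2 2) 3


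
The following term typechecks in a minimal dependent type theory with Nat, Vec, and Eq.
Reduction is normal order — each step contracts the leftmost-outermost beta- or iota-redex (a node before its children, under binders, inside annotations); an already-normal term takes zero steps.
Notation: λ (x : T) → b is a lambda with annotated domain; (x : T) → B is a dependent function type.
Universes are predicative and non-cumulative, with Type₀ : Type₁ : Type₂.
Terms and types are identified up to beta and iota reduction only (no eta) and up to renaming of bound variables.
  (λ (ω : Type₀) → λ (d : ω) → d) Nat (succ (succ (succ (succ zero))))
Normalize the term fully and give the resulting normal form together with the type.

normal form:
  succ (succ (succ (succ zero)))
the term's type:
  Nat


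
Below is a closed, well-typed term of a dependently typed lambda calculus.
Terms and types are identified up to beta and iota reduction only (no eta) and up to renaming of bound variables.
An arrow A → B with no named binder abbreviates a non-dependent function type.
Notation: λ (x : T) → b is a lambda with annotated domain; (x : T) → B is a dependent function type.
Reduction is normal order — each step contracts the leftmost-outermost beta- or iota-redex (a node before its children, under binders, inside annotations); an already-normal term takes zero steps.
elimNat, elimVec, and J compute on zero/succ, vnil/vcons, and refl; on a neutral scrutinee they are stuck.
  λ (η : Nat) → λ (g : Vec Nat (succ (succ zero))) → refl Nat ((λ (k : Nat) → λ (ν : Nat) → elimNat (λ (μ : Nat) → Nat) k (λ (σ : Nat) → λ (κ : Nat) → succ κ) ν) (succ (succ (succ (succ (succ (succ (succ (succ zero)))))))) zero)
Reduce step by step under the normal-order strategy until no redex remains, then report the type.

normal-order reduction sequence:
  λ (η : Nat) → λ (g : Vec Nat (succ (succ zero))) → refl Nat ((λ (k : Nat) → λ (ν : Nat) → elimNat (λ (μ : Nat) → Nat) k (λ (σ : Nat) → λ (κ : Nat) → succ κ) ν) (succ (succ (succ (succ (succ (succ (succ (succ zero)))))))) zero)
  ~> λ (η : Nat) → λ (g : Vec Nat (succ (succ zero))) → refl Nat ((λ (k : Nat) → elimNat (λ (ν : Nat) → Nat) (succ (succ (succ (succ (succ (succ (succ (succ zero)))))))) (λ (μ : Nat) → λ (σ : Nat) → succ σ) k) zero)
  ~> λ (η : Nat) → λ (g : Vec Nat (succ (succ zero))) → refl Nat (elimNat (λ (k : Nat) → Nat) (succ (succ (succ (succ (succ (succ (succ (succ zero)))))))) (λ (ν : Nat) → λ (μ : Nat) → succ μ) zero)
  ~> λ (η : Nat) → λ (g : Vec Nat (succ (succ zero))) → refl Nat (succ (succ (succ (succ (succ (succ (succ (succ zero))))))))
type:
  Nat → Vec Nat (succ (succ zero)) → Eq Nat (succ (succ (succ (succ (succ (succ (succ (succ zero)))))))) (succ (succ (succ (succ (succ (succ (succ (succ zero))))))))


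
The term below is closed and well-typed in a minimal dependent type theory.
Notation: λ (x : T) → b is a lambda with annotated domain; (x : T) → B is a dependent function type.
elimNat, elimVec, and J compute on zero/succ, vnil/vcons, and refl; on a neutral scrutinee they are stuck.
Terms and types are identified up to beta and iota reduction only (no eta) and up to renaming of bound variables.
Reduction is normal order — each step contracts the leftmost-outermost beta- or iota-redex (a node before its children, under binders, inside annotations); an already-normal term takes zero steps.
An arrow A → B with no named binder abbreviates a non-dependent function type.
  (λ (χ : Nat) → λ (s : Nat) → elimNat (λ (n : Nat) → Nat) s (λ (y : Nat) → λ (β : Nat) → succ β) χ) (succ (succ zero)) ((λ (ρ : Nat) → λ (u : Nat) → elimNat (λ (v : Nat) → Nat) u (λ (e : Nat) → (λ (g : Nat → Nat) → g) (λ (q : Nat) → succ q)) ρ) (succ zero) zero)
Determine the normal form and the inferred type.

resulting normal form:
  succ (succ (succ zero))
the term's type:
  Nat
observation: the first redex contracted is a beta-redex; the normal form is reached in 16 normal-order steps.


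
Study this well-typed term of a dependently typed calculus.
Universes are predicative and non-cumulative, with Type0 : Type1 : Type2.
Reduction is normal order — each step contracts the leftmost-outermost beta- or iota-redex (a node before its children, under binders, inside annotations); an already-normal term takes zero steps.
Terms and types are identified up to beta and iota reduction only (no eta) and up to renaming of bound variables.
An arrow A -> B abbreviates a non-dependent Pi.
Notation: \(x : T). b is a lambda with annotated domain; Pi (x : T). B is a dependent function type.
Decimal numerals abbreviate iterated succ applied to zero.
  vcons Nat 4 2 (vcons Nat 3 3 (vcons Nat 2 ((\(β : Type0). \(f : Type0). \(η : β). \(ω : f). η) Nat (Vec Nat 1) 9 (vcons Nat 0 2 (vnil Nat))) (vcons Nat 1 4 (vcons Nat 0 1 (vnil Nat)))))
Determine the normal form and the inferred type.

reduced normal form:
  vcons Nat 4 2 (vcons Nat 3 3 (vcons Nat 2 9 (vcons Nat 1 4 (vcons Nat 0 1 (vnil Nat)))))
type:
  Vec Nat 5


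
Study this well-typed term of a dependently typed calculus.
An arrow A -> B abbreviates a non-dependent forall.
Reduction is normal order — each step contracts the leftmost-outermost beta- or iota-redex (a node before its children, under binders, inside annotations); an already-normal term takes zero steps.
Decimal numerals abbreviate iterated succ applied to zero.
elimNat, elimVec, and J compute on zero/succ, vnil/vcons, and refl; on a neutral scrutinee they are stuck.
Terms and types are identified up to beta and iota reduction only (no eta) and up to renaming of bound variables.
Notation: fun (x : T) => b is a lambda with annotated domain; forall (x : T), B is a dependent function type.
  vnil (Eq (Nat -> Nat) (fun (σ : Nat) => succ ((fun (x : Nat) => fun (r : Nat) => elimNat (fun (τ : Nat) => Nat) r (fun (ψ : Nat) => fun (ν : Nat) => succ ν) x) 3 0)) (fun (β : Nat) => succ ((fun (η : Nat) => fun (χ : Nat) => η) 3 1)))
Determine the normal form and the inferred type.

reduced normal form:
  vnil (Eq (Nat -> Nat) (fun (σ : Nat) => 4) (fun (x : Nat) => 4))
the term's type:
  Vec (Eq (Nat -> Nat) (fun (σ : Nat) => 4) (fun (x : Nat) => 4)) 0


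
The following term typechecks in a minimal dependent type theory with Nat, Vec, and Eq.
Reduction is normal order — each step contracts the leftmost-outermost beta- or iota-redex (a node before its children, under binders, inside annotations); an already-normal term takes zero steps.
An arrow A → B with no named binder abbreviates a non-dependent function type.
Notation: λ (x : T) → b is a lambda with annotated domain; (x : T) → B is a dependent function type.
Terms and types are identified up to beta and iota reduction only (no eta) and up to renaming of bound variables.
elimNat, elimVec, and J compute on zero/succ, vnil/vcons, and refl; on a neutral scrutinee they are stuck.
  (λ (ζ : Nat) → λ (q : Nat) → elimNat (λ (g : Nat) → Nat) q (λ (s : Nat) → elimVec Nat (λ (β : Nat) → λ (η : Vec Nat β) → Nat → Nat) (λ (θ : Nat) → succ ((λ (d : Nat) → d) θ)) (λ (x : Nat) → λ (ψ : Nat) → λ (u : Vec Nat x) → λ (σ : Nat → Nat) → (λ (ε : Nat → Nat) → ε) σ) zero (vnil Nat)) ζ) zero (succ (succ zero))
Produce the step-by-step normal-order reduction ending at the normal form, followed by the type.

normal-order reduction sequence:
  (λ (ζ : Nat) → λ (q : Nat) → elimNat (λ (g : Nat) → Nat) q (λ (s : Nat) → elimVec Nat (λ (β : Nat) → λ (η : Vec Nat β) → Nat → Nat) (λ (θ : Nat) → succ ((λ (d : Nat) → d) θ)) (λ (x : Nat) → λ (ψ : Nat) → λ (u : Vec Nat x) → λ (σ : Nat → Nat) → (λ (ε : Nat → Nat) → ε) σ) zero (vnil Nat)) ζ) zero (succ (succ zero))
  ~> (λ (ζ : Nat) → elimNat (λ (q : Nat) → Nat) ζ (λ (g : Nat) → elimVec Nat (λ (s : Nat) → λ (β : Vec Nat s) → Nat → Nat) (λ (η : Nat) → succ ((λ (θ : Nat) → θ) η)) (λ (d : Nat) → λ (x : Nat) → λ (ψ : Vec Nat d) → λ (u : Nat → Nat) → (λ (σ : Nat → Nat) → σ) u) zero (vnil Nat)) zero) (succ (succ zero))
  ~> elimNat (λ (ζ : Nat) → Nat) (succ (succ zero)) (λ (q : Nat) → elimVec Nat (λ (g : Nat) → λ (s : Vec Nat g) → Nat → Nat) (λ (β : Nat) → succ ((λ (η : Nat) → η) β)) (λ (θ : Nat) → λ (d : Nat) → λ (x : Vec Nat θ) → λ (ψ : Nat → Nat) → (λ (u : Nat → Nat) → u) ψ) zero (vnil Nat)) zero
  ~> succ (succ zero)
the term's type:
  Nat


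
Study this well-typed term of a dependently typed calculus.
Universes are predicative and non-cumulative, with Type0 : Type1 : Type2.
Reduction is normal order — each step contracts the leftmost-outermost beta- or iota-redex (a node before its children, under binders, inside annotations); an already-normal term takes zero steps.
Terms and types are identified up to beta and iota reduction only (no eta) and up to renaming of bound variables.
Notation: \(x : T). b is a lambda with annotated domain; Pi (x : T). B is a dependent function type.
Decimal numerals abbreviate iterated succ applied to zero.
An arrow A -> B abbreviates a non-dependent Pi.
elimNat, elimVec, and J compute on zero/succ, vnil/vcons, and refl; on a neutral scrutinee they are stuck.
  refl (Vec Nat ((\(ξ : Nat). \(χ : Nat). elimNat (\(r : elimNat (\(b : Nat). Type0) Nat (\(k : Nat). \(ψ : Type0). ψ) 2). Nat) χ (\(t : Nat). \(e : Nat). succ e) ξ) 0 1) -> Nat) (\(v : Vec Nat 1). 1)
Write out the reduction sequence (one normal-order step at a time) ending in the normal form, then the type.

normal-order reduction:
  refl (Vec Nat ((\(ξ : Nat). \(χ : Nat). elimNat (\(r : elimNat (\(b : Nat). Type0) Nat (\(k : Nat). \(ψ : Type0). ψ) 2). Nat) χ (\(t : Nat). \(e : Nat). succ e) ξ) 0 1) -> Nat) (\(v : Vec Nat 1). 1)
  ~> refl (Vec Nat ((\(ξ : Nat). elimNat (\(χ : elimNat (\(r : Nat). Type0) Nat (\(b : Nat). \(k : Type0). k) 2). Nat) ξ (\(ψ : Nat). \(t : Nat). succ t) 0) 1) -> Nat) (\(e : Vec Nat 1). 1)
  ~> refl (Vec Nat (elimNat (\(ξ : elimNat (\(χ : Nat). Type0) Nat (\(r : Nat). \(b : Type0). b) 2). Nat) 1 (\(k : Nat). \(ψ : Nat). succ ψ) 0) -> Nat) (\(t : Vec Nat 1). 1)
  ~> refl (Vec Nat 1 -> Nat) (\(ξ : Vec Nat 1). 1)
inferred type:
  Eq (Vec Nat 1 -> Nat) (\(ξ : Vec Nat 1). 1) (\(χ : Vec Nat 1). 1)


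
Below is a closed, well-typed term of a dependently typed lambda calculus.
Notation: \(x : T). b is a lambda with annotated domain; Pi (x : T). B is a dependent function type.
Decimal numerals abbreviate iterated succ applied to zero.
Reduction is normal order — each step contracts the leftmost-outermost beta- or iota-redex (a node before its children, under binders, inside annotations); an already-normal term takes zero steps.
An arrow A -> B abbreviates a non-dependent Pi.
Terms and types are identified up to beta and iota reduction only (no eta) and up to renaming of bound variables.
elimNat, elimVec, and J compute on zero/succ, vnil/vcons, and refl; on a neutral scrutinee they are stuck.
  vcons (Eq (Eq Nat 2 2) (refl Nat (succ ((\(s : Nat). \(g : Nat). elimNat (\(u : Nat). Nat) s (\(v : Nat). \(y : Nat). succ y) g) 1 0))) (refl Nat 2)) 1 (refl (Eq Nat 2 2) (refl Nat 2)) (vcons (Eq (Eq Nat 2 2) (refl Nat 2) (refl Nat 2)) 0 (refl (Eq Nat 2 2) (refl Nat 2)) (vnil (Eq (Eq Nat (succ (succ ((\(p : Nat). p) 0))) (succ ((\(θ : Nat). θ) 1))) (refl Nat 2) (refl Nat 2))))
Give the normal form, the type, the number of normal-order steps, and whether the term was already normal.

reduced normal form:
  vcons (Eq (Eq Nat 2 2) (refl Nat 2) (refl Nat 2)) 1 (refl (Eq Nat 2 2) (refl Nat 2)) (vcons (Eq (Eq Nat 2 2) (refl Nat 2) (refl Nat 2)) 0 (refl (Eq Nat 2 2) (refl Nat 2)) (vnil (Eq (Eq Nat 2 2) (refl Nat 2) (refl Nat 2))))
inferred type:
  Vec (Eq (Eq Nat 2 2) (refl Nat 2) (refl Nat 2)) 2
reduction steps (normal order): 5
term was already normal: no
first contracted redex: a beta-redex


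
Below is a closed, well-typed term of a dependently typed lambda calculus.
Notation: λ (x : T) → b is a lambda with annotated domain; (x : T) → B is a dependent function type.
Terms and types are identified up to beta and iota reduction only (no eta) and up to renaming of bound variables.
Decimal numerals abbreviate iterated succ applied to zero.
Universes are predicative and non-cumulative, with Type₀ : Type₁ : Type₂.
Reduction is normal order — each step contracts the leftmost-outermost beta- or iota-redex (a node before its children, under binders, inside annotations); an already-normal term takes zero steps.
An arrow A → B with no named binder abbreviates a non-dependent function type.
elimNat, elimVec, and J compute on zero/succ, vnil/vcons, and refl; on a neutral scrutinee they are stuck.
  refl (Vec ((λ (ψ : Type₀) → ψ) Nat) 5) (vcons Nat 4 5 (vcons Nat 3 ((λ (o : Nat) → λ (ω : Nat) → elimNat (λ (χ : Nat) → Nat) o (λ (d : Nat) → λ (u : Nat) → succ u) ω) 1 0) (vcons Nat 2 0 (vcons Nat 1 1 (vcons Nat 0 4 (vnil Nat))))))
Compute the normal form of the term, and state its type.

normal form:
  refl (Vec Nat 5) (vcons Nat 4 5 (vcons Nat 3 1 (vcons Nat 2 0 (vcons Nat 1 1 (vcons Nat 0 4 (vnil Nat))))))
the term's type:
  Eq (Vec Nat 5) (vcons Nat 4 5 (vcons Nat 3 1 (vcons Nat 2 0 (vcons Nat 1 1 (vcons Nat 0 4 (vnil Nat)))))) (vcons Nat 4 5 (vcons Nat 3 1 (vcons Nat 2 0 (vcons Nat 1 1 (vcons Nat 0 4 (vnil Nat))))))


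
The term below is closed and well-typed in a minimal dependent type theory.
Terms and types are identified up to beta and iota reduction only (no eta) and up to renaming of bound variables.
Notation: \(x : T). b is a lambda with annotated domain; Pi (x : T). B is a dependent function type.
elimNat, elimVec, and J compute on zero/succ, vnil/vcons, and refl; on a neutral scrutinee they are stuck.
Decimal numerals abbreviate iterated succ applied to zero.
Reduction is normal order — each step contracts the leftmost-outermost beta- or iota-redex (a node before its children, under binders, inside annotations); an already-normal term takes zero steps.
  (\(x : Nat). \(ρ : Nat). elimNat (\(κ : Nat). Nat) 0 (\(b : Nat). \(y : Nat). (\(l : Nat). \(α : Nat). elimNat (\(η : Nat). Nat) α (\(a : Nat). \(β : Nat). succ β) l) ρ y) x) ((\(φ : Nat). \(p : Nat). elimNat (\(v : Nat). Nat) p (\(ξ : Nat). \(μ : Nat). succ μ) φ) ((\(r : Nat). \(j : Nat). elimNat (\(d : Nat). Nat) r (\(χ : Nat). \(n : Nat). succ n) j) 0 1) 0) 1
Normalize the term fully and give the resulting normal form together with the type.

normal form:
  1
the term's type:
  Nat


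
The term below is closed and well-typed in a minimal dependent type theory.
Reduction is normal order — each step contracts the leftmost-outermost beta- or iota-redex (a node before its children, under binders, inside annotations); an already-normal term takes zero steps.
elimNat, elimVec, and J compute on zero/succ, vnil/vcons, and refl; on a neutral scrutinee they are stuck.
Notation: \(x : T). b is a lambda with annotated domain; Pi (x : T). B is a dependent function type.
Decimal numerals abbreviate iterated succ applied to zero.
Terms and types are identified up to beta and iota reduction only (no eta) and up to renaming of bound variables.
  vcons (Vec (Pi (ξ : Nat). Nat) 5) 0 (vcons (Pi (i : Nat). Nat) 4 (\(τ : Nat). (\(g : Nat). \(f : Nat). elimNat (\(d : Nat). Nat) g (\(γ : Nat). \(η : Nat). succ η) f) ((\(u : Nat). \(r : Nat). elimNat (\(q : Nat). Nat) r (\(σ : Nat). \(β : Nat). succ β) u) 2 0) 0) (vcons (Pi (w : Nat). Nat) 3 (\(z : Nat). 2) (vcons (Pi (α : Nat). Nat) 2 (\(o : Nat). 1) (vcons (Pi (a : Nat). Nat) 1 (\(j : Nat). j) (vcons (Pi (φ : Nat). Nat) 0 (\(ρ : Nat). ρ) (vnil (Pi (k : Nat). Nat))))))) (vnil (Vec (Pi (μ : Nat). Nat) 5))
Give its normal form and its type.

resulting normal form:
  vcons (Vec (Pi (ξ : Nat). Nat) 5) 0 (vcons (Pi (i : Nat). Nat) 4 (\(τ : Nat). 2) (vcons (Pi (g : Nat). Nat) 3 (\(f : Nat). 2) (vcons (Pi (d : Nat). Nat) 2 (\(γ : Nat). 1) (vcons (Pi (η : Nat). Nat) 1 (\(u : Nat). u) (vcons (Pi (r : Nat). Nat) 0 (\(q : Nat). q) (vnil (Pi (σ : Nat). Nat))))))) (vnil (Vec (Pi (β : Nat). Nat) 5))
type:
  Vec (Vec (Pi (ξ : Nat). Nat) 5) 1
observation: contracting a beta-redex first, the term normalizes in 12 steps.


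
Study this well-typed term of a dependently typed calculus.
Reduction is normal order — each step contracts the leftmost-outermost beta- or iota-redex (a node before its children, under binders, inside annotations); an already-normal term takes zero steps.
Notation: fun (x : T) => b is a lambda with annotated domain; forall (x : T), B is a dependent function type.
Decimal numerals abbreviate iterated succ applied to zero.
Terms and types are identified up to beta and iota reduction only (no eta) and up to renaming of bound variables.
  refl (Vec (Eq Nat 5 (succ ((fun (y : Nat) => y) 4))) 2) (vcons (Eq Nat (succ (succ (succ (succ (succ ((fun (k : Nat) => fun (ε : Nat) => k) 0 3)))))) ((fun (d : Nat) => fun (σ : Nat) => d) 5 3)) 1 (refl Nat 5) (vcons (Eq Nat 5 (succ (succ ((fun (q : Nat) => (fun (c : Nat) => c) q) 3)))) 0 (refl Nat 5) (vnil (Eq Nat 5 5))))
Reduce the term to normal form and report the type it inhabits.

normal form:
  refl (Vec (Eq Nat 5 5) 2) (vcons (Eq Nat 5 5) 1 (refl Nat 5) (vcons (Eq Nat 5 5) 0 (refl Nat 5) (vnil (Eq Nat 5 5))))
the term's type:
  Eq (Vec (Eq Nat 5 5) 2) (vcons (Eq Nat 5 5) 1 (refl Nat 5) (vcons (Eq Nat 5 5) 0 (refl Nat 5) (vnil (Eq Nat 5 5)))) (vcons (Eq Nat 5 5) 1 (refl Nat 5) (vcons (Eq Nat 5 5) 0 (refl Nat 5) (vnil (Eq Nat 5 5))))


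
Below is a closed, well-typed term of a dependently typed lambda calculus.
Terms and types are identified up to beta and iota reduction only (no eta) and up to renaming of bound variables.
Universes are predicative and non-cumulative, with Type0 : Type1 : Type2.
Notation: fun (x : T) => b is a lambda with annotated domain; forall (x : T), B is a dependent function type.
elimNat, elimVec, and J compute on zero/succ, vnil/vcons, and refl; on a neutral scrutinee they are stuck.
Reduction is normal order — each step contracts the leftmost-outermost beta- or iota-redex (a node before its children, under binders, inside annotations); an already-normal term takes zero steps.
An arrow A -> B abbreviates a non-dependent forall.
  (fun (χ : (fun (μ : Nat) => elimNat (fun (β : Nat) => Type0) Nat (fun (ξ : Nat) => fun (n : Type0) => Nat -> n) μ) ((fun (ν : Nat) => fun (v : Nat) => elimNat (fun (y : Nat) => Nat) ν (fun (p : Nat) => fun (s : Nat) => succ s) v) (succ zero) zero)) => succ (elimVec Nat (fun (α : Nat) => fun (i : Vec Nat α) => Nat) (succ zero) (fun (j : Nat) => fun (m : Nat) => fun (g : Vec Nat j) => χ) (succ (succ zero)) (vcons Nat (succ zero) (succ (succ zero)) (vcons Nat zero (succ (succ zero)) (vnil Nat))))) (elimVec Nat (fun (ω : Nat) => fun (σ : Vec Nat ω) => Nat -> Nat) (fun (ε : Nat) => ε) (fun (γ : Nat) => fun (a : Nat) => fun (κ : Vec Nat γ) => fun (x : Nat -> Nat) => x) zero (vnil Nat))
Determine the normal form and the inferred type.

resulting normal form:
  succ (succ zero)
type:
  Nat


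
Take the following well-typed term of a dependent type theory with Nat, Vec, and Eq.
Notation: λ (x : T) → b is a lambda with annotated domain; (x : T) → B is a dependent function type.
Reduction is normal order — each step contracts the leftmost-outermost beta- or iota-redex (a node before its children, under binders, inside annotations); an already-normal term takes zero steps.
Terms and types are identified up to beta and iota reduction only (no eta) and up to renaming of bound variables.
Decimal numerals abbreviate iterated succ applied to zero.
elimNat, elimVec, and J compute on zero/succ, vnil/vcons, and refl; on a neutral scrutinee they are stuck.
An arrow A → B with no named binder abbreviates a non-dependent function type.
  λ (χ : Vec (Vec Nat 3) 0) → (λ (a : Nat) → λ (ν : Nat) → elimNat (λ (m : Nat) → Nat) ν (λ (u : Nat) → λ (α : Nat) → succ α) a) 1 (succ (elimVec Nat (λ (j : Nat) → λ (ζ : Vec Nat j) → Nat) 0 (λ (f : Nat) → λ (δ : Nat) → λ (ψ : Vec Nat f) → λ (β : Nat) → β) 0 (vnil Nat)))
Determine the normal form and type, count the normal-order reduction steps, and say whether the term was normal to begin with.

reduced normal form:
  λ (χ : Vec (Vec Nat 3) 0) → 2
inferred type:
  Vec (Vec Nat 3) 0 → Nat
reduction steps (normal order): 7
started in normal form: no
first redex: a beta-redex


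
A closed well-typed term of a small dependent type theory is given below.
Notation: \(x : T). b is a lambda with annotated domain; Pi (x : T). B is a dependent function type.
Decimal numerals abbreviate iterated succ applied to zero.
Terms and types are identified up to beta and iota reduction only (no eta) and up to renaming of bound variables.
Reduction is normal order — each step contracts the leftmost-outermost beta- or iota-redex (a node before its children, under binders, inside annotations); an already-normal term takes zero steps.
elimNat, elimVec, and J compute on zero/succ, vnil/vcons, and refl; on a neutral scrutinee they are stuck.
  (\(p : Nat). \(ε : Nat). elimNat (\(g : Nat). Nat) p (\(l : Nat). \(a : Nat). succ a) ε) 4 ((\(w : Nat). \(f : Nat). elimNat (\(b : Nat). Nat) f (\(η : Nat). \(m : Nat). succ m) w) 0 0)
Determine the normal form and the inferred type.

reduced normal form:
  4
inferred type:
  Nat
observation: contracting a beta-redex first, the term normalizes in 6 steps.


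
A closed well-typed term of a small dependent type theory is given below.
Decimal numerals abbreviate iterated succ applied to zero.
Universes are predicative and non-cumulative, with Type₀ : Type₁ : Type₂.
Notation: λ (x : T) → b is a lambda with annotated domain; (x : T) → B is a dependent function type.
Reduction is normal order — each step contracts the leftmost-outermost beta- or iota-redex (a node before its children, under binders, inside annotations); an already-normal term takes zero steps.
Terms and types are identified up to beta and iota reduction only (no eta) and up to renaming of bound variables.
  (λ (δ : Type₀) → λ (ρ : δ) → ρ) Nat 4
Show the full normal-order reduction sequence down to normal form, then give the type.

normal-order reduction:
  (λ (δ : Type₀) → λ (ρ : δ) → ρ) Nat 4
  ~> (λ (δ : Nat) → δ) 4
  ~> 4
type:
  Nat


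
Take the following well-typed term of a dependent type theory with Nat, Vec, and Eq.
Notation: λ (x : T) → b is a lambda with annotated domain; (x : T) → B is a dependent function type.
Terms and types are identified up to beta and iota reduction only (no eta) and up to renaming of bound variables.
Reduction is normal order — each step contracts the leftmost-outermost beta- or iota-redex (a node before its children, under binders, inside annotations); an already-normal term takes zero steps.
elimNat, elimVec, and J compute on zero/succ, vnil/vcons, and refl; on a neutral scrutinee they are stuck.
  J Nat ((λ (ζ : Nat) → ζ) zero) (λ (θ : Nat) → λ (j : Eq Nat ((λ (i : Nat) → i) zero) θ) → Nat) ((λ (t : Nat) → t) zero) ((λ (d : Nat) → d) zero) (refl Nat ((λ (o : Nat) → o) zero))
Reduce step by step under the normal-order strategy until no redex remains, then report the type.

normal-order reduction:
  J Nat ((λ (ζ : Nat) → ζ) zero) (λ (θ : Nat) → λ (j : Eq Nat ((λ (i : Nat) → i) zero) θ) → Nat) ((λ (t : Nat) → t) zero) ((λ (d : Nat) → d) zero) (refl Nat ((λ (o : Nat) → o) zero))
  ~> (λ (ζ : Nat) → ζ) zero
  ~> zero
type:
  Nat


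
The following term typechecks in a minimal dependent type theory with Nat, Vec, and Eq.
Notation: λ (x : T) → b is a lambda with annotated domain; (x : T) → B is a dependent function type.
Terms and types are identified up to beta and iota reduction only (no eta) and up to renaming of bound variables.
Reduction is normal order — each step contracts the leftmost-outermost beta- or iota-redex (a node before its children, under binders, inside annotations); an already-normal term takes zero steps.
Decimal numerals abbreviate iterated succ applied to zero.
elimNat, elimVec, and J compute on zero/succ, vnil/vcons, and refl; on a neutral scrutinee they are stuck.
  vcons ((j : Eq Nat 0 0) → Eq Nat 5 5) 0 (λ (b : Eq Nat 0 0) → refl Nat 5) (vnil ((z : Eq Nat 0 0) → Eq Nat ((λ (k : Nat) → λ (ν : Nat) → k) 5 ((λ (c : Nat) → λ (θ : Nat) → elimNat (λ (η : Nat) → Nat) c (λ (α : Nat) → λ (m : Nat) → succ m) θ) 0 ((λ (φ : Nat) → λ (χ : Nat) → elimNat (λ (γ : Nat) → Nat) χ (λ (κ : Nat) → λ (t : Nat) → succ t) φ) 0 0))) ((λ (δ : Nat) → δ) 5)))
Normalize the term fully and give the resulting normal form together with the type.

resulting normal form:
  vcons ((j : Eq Nat 0 0) → Eq Nat 5 5) 0 (λ (b : Eq Nat 0 0) → refl Nat 5) (vnil ((z : Eq Nat 0 0) → Eq Nat 5 5))
inferred type:
  Vec ((j : Eq Nat 0 0) → Eq Nat 5 5) 1


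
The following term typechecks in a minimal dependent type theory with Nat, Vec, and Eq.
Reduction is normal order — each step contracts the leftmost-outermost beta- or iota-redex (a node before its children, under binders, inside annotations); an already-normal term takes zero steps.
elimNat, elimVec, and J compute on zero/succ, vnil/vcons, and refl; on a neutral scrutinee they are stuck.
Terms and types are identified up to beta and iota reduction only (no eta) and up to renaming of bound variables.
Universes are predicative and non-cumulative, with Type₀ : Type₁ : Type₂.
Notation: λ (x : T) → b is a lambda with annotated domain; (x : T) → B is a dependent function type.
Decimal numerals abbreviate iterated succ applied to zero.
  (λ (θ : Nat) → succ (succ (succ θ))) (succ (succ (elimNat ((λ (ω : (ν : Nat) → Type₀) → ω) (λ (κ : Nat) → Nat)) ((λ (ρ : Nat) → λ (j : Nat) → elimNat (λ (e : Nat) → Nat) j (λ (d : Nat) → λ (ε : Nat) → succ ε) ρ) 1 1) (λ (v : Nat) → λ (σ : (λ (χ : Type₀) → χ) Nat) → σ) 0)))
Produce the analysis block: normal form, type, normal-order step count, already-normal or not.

reduced normal form:
  7
the term's type:
  Nat
normal-order step count: 8
term was already normal: no
first redex: a beta-redex


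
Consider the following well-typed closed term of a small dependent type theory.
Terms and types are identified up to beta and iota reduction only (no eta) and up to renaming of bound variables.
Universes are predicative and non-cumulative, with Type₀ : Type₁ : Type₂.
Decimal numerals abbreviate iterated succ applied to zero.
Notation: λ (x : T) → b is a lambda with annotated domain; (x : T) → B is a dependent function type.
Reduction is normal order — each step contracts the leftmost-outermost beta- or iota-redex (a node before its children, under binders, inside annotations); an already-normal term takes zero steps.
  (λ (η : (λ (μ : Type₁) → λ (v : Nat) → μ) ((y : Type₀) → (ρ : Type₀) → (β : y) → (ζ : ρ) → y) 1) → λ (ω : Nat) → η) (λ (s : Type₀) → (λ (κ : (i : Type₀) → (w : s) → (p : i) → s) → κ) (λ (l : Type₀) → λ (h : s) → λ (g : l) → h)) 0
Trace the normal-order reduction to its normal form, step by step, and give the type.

normal-order reduction:
  (λ (η : (λ (μ : Type₁) → λ (v : Nat) → μ) ((y : Type₀) → (ρ : Type₀) → (β : y) → (ζ : ρ) → y) 1) → λ (ω : Nat) → η) (λ (s : Type₀) → (λ (κ : (i : Type₀) → (w : s) → (p : i) → s) → κ) (λ (l : Type₀) → λ (h : s) → λ (g : l) → h)) 0
  ~> (λ (η : Nat) → λ (μ : Type₀) → (λ (v : (y : Type₀) → (ρ : μ) → (β : y) → μ) → v) (λ (ζ : Type₀) → λ (ω : μ) → λ (s : ζ) → ω)) 0
  ~> λ (η : Type₀) → (λ (μ : (v : Type₀) → (y : η) → (ρ : v) → η) → μ) (λ (β : Type₀) → λ (ζ : η) → λ (ω : β) → ζ)
  ~> λ (η : Type₀) → λ (μ : Type₀) → λ (v : η) → λ (y : μ) → v
inferred type:
  (η : Type₀) → (μ : Type₀) → (v : η) → (y : μ) → η


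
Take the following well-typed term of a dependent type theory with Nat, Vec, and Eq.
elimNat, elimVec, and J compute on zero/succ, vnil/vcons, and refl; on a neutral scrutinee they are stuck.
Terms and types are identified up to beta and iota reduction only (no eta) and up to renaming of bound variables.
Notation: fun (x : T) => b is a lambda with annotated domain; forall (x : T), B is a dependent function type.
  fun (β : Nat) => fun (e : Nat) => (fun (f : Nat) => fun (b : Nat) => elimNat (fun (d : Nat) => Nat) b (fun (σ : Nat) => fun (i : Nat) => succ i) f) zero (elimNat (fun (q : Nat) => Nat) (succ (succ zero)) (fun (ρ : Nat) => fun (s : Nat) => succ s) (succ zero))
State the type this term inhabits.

the term's type:
  forall (β : Nat), forall (e : Nat), Nat


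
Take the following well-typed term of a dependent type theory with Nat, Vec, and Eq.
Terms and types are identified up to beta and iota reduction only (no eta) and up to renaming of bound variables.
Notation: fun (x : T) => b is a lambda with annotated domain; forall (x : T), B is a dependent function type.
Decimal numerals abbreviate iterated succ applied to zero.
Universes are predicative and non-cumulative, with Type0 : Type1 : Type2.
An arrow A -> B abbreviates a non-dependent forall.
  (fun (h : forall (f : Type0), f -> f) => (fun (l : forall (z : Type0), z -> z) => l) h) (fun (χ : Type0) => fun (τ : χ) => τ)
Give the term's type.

inferred type:
  forall (h : Type0), h -> h


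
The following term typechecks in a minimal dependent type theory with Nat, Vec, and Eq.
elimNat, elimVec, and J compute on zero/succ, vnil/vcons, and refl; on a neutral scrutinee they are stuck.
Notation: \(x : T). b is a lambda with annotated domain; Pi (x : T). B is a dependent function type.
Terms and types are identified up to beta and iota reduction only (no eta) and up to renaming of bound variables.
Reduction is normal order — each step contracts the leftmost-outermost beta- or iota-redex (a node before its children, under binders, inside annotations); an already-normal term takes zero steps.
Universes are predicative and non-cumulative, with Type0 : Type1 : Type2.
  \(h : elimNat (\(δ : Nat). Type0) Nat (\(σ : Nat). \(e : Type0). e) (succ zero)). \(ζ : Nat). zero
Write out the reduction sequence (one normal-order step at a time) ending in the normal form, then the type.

normal-order reduction:
  \(h : elimNat (\(δ : Nat). Type0) Nat (\(σ : Nat). \(e : Type0). e) (succ zero)). \(ζ : Nat). zero
  ~> \(h : (\(δ : Nat). \(σ : Type0). σ) zero (elimNat (\(e : Nat). Type0) Nat (\(ζ : Nat). \(r : Type0). r) zero)). \(χ : Nat). zero
  ~> \(h : (\(δ : Type0). δ) (elimNat (\(σ : Nat). Type0) Nat (\(e : Nat). \(ζ : Type0). ζ) zero)). \(r : Nat). zero
  ~> \(h : elimNat (\(δ : Nat). Type0) Nat (\(σ : Nat). \(e : Type0). e) zero). \(ζ : Nat). zero
  ~> \(h : Nat). \(δ : Nat). zero
type:
  Pi (h : Nat). Pi (δ : Nat). Nat


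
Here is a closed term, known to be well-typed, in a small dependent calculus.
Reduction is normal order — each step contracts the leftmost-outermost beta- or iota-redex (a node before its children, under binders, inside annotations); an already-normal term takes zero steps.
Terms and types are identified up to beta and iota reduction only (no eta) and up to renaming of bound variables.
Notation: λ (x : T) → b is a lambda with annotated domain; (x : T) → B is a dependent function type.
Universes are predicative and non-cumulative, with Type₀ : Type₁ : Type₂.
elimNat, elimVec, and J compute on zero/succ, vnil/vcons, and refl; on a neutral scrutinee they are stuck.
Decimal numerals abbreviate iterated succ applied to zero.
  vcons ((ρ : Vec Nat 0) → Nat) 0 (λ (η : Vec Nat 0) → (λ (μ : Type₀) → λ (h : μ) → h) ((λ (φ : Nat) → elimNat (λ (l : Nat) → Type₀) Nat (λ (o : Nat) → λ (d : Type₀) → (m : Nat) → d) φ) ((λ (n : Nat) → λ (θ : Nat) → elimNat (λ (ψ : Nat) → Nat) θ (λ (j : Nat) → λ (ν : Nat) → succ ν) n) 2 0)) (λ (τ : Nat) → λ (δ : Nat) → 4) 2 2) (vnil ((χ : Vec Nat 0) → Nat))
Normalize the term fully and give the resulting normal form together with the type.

resulting normal form:
  vcons ((ρ : Vec Nat 0) → Nat) 0 (λ (η : Vec Nat 0) → 4) (vnil ((μ : Vec Nat 0) → Nat))
the term's type:
  Vec ((ρ : Vec Nat 0) → Nat) 1


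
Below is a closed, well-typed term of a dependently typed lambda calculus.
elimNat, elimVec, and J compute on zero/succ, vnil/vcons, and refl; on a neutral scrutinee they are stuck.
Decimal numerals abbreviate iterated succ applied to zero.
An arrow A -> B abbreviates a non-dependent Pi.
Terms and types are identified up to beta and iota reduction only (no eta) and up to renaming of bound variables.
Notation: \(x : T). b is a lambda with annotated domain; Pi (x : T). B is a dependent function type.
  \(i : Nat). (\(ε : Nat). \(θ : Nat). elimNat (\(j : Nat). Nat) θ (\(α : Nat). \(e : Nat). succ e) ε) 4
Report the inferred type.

the term's type:
  Nat -> Nat -> Nat
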